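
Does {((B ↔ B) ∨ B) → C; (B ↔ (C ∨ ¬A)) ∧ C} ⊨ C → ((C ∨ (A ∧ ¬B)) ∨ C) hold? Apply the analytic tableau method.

Initial set: {(((B ↔ B) ∨ B) → C); ((B ↔ (C ∨ ¬A)) ∧ C); ¬(C → ((C ∨ (A ∧ ¬B)) ∨ C))}.
((B ↔ (C ∨ ¬A)) ∧ C): α-rule — add (B ↔ (C ∨ ¬A)), C.
¬(C → ((C ∨ (A ∧ ¬B)) ∨ C)): α-rule — add C, ¬((C ∨ (A ∧ ¬B)) ∨ C).
¬((C ∨ (A ∧ ¬B)) ∨ C): α-rule — add ¬(C ∨ (A ∧ ¬B)), ¬C.
× closes — contains both C and ¬C.
All 1 branch closes.
Every branch closed, so the premises entail the conclusion.

Yes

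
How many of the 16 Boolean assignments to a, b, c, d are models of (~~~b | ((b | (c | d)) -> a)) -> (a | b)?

Initial set: {T ((~~~b | ((b | (c | d)) -> a)) -> (a | b))}.
T ((~~~b | ((b | (c | d)) -> a)) -> (a | b)): β-rule — branch into F (~~~b | ((b | (c | d)) -> a))  //  T (a | b).
  branch 1 (add F (~~~b | ((b | (c | d)) -> a))):
    F (~~~b | ((b | (c | d)) -> a)): α-rule — add F ~~~b, F ((b | (c | d)) -> a).
    F ~~~b: drop double negation, giving F ~b.
    F ((b | (c | d)) -> a): α-rule — add T (b | (c | d)), F a.
    T (b | (c | d)): β-rule — branch into T b  //  T (c | d).
      branch 1.1 (add T b):
        ○ open, literals {a=0, b=1}.
      branch 1.2 (add T (c | d)):
        T (c | d): β-rule — branch into T c  //  T d.
          branch 1.2.1 (add T c):
            ○ open, literals {a=0, b=1, c=1}.
          branch 1.2.2 (add T d):
            ○ open, literals {a=0, b=1, d=1}.
  branch 2 (add T (a | b)):
    T (a | b): β-rule — branch into T a  //  T b.
      branch 2.1 (add T a):
        ○ open, literals {a=1}.
      branch 2.2 (add T b):
        ○ open, literals {b=1}.
0 branches closed, 5 open.
Each open branch fixes some atoms; the unmentioned ones are free. Counting distinct full assignments: branch {a=0, b=1} (c, d) contributes 4 new; branch {a=0, b=1, c=1} (d) contributes 0 new; branch {a=0, b=1, d=1} (c) contributes 0 new; branch {a=1} (b, c, d) contributes 8 new; branch {b=1} (a, c, d) contributes 0 new. Total: 12.

12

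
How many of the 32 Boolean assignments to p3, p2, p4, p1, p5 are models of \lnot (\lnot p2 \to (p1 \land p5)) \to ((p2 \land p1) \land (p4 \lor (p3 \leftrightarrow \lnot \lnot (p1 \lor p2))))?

20

Initial set: {(\lnot (\lnot p2 \to (p1 \land p5)) \to ((p2 \land p1) \land (p4 \lor (p3 \leftrightarrow \lnot \lnot (p1 \lor p2)))))}.
(\lnot (\lnot p2 \to (p1 \land p5)) \to ((p2 \land p1) \land (p4 \lor (p3 \leftrightarrow \lnot \lnot (p1 \lor p2))))): β-rule — branch into \lnot \lnot (\lnot p2 \to (p1 \land p5))  //  ((p2 \land p1) \land (p4 \lor (p3 \leftrightarrow \lnot \lnot (p1 \lor p2)))).
  branch 1 (add \lnot \lnot (\lnot p2 \to (p1 \land p5))):
    \lnot \lnot (\lnot p2 \to (p1 \land p5)): β-rule — branch into \lnot \lnot p2  //  (p1 \land p5).
      branch 1.1 (add \lnot \lnot p2):
        ○ open, literals {p2=1}.
      branch 1.2 (add (p1 \land p5)):
        (p1 \land p5): α-rule — add p1, p5.
        ○ open, literals {p1=1, p5=1}.
  branch 2 (add ((p2 \land p1) \land (p4 \lor (p3 \leftrightarrow \lnot \lnot (p1 \lor p2))))):
    ((p2 \land p1) \land (p4 \lor (p3 \leftrightarrow \lnot \lnot (p1 \lor p2)))): α-rule — add (p2 \land p1), (p4 \lor (p3 \leftrightarrow \lnot \lnot (p1 \lor p2))).
    (p2 \land p1): α-rule — add p2, p1.
    (p4 \lor (p3 \leftrightarrow \lnot \lnot (p1 \lor p2))): β-rule — branch into p4  //  (p3 \leftrightarrow \lnot \lnot (p1 \lor p2)).
      branch 2.1 (add p4):
        ○ open, literals {p1=1, p2=1, p4=1}.
      branch 2.2 (add (p3 \leftrightarrow \lnot \lnot (p1 \lor p2))):
        (p3 \leftrightarrow \lnot \lnot (p1 \lor p2)): β-rule — branch into p3, \lnot \lnot (p1 \lor p2)  //  \lnot p3, \lnot \lnot \lnot (p1 \lor p2).
          branch 2.2.1 (add p3, \lnot \lnot (p1 \lor p2)):
            \lnot \lnot (p1 \lor p2): drop double negation, giving (p1 \lor p2).
            (p1 \lor p2): β-rule — branch into p1  //  p2.
              branch 2.2.1.1 (add p1):
                ○ open, literals {p1=1, p2=1, p3=1}.
              branch 2.2.1.2 (add p2):
                ○ open, literals {p1=1, p2=1, p3=1}.
          branch 2.2.2 (add \lnot p3, \lnot \lnot \lnot (p1 \lor p2)):
            \lnot \lnot \lnot (p1 \lor p2): drop double negation, giving \lnot (p1 \lor p2).
            \lnot (p1 \lor p2): α-rule — add \lnot p1, \lnot p2.
            × closes — contains both p1 and \lnot p1.
1 branch closed, 5 open.
Each open branch fixes some atoms; the unmentioned ones are free. Counting distinct full assignments: branch {p2=1} (p3, p4, p1, p5) contributes 16 new; branch {p1=1, p5=1} (p3, p2, p4) contributes 4 new; branch {p1=1, p2=1, p4=1} (p3, p5) contributes 0 new; branch {p1=1, p2=1, p3=1} (p4, p5) contributes 0 new; branch {p1=1, p2=1, p3=1} (p4, p5) contributes 0 new. Total: 20.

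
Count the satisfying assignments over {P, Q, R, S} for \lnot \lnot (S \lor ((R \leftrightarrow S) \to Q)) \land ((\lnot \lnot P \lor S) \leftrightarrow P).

Initial set: {T (\lnot \lnot (S \lor ((R \leftrightarrow S) \to Q)) \land ((\lnot \lnot P \lor S) \leftrightarrow P))}.
T (\lnot \lnot (S \lor ((R \leftrightarrow S) \to Q)) \land ((\lnot \lnot P \lor S) \leftrightarrow P)): α-rule — add T \lnot \lnot (S \lor ((R \leftrightarrow S) \to Q)), T ((\lnot \lnot P \lor S) \leftrightarrow P).
T \lnot \lnot (S \lor ((R \leftrightarrow S) \to Q)): drop double negation, giving T (S \lor ((R \leftrightarrow S) \to Q)).
T ((\lnot \lnot P \lor S) \leftrightarrow P): β-rule — branch into T (\lnot \lnot P \lor S), T P  //  F (\lnot \lnot P \lor S), F P.
  branch 1 (add T (\lnot \lnot P \lor S), T P):
    T (S \lor ((R \leftrightarrow S) \to Q)): β-rule — branch into T S  //  T ((R \leftrightarrow S) \to Q).
      branch 1.1 (add T S):
        T (\lnot \lnot P \lor S): β-rule — branch into T \lnot \lnot P  //  T S.
          branch 1.1.1 (add T \lnot \lnot P):
            T \lnot \lnot P: drop double negation, giving T P.
            ○ open, literals {P=T, S=T}.
          branch 1.1.2 (add T S):
            ○ open, literals {P=T, S=T}.
      branch 1.2 (add T ((R \leftrightarrow S) \to Q)):
        T (\lnot \lnot P \lor S): β-rule — branch into T \lnot \lnot P  //  T S.
          branch 1.2.1 (add T \lnot \lnot P):
            T \lnot \lnot P: drop double negation, giving T P.
            T ((R \leftrightarrow S) \to Q): β-rule — branch into F (R \leftrightarrow S)  //  T Q.
              branch 1.2.1.1 (add F (R \leftrightarrow S)):
                F (R \leftrightarrow S): β-rule — branch into T R, F S  //  F R, T S.
                  branch 1.2.1.1.1 (add T R, F S):
                    ○ open, literals {P=T, R=T, S=F}.
                  branch 1.2.1.1.2 (add F R, T S):
                    ○ open, literals {P=T, R=F, S=T}.
              branch 1.2.1.2 (add T Q):
                ○ open, literals {P=T, Q=T}.
          branch 1.2.2 (add T S):
            T ((R \leftrightarrow S) \to Q): β-rule — branch into F (R \leftrightarrow S)  //  T Q.
              branch 1.2.2.1 (add F (R \leftrightarrow S)):
                F (R \leftrightarrow S): β-rule — branch into T R, F S  //  F R, T S.
                  branch 1.2.2.1.1 (add T R, F S):
                    × closes — contains both S and \lnot S.
                  branch 1.2.2.1.2 (add F R, T S):
                    ○ open, literals {P=T, R=F, S=T}.
              branch 1.2.2.2 (add T Q):
                ○ open, literals {P=T, Q=T, S=T}.
  branch 2 (add F (\lnot \lnot P \lor S), F P):
    F (\lnot \lnot P \lor S): α-rule — add F \lnot \lnot P, F S.
    F \lnot \lnot P: drop double negation, giving F P.
    T (S \lor ((R \leftrightarrow S) \to Q)): β-rule — branch into T S  //  T ((R \leftrightarrow S) \to Q).
      branch 2.1 (add T S):
        × closes — contains both S and \lnot S.
      branch 2.2 (add T ((R \leftrightarrow S) \to Q)):
        T ((R \leftrightarrow S) \to Q): β-rule — branch into F (R \leftrightarrow S)  //  T Q.
          branch 2.2.1 (add F (R \leftrightarrow S)):
            F (R \leftrightarrow S): β-rule — branch into T R, F S  //  F R, T S.
              branch 2.2.1.1 (add T R, F S):
                ○ open, literals {P=F, R=T, S=F}.
              branch 2.2.1.2 (add F R, T S):
                × closes — contains both S and \lnot S.
          branch 2.2.2 (add T Q):
            ○ open, literals {P=F, Q=T, S=F}.
3 branches closed, 9 open.
Each open branch fixes some atoms; the unmentioned ones are free. Counting distinct full assignments: branch {P=T, S=T} (Q, R) contributes 4 new; branch {P=T, S=T} (Q, R) contributes 0 new; branch {P=T, R=T, S=F} (Q) contributes 2 new; branch {P=T, R=F, S=T} (Q) contributes 0 new; branch {P=T, Q=T} (R, S) contributes 1 new; branch {P=T, R=F, S=T} (Q) contributes 0 new; branch {P=T, Q=T, S=T} (R) contributes 0 new; branch {P=F, R=T, S=F} (Q) contributes 2 new; branch {P=F, Q=T, S=F} (R) contributes 1 new. Total: 10.

10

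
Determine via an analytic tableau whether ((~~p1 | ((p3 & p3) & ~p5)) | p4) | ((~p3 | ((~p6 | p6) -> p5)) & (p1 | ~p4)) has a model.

Satisfiable

Initial set: {(((~~p1 | ((p3 & p3) & ~p5)) | p4) | ((~p3 | ((~p6 | p6) -> p5)) & (p1 | ~p4)))}.
(((~~p1 | ((p3 & p3) & ~p5)) | p4) | ((~p3 | ((~p6 | p6) -> p5)) & (p1 | ~p4))): β-rule — branch into ((~~p1 | ((p3 & p3) & ~p5)) | p4)  //  ((~p3 | ((~p6 | p6) -> p5)) & (p1 | ~p4)).
  branch 1 (add ((~~p1 | ((p3 & p3) & ~p5)) | p4)):
    ((~~p1 | ((p3 & p3) & ~p5)) | p4): β-rule — branch into (~~p1 | ((p3 & p3) & ~p5))  //  p4.
      branch 1.1 (add (~~p1 | ((p3 & p3) & ~p5))):
        (~~p1 | ((p3 & p3) & ~p5)): β-rule — branch into ~~p1  //  ((p3 & p3) & ~p5).
          branch 1.1.1 (add ~~p1):
            ~~p1: drop double negation, giving p1.
            ○ open, literals {p1=T}.
          branch 1.1.2 (add ((p3 & p3) & ~p5)):
            ((p3 & p3) & ~p5): α-rule — add (p3 & p3), ~p5.
            (p3 & p3): α-rule — add p3, p3.
            ○ open, literals {p3=T, p5=F}.
      branch 1.2 (add p4):
        ○ open, literals {p4=T}.
  branch 2 (add ((~p3 | ((~p6 | p6) -> p5)) & (p1 | ~p4))):
    ((~p3 | ((~p6 | p6) -> p5)) & (p1 | ~p4)): α-rule — add (~p3 | ((~p6 | p6) -> p5)), (p1 | ~p4).
    (~p3 | ((~p6 | p6) -> p5)): β-rule — branch into ~p3  //  ((~p6 | p6) -> p5).
      branch 2.1 (add ~p3):
        (p1 | ~p4): β-rule — branch into p1  //  ~p4.
          branch 2.1.1 (add p1):
            ○ open, literals {p1=T, p3=F}.
          branch 2.1.2 (add ~p4):
            ○ open, literals {p3=F, p4=F}.
      branch 2.2 (add ((~p6 | p6) -> p5)):
        (p1 | ~p4): β-rule — branch into p1  //  ~p4.
          branch 2.2.1 (add p1):
            ((~p6 | p6) -> p5): β-rule — branch into ~(~p6 | p6)  //  p5.
              branch 2.2.1.1 (add ~(~p6 | p6)):
                ~(~p6 | p6): α-rule — add ~~p6, ~p6.
                × closes — contains both p6 and ~p6.
              branch 2.2.1.2 (add p5):
                ○ open, literals {p1=T, p5=T}.
          branch 2.2.2 (add ~p4):
            ((~p6 | p6) -> p5): β-rule — branch into ~(~p6 | p6)  //  p5.
              branch 2.2.2.1 (add ~(~p6 | p6)):
                ~(~p6 | p6): α-rule — add ~~p6, ~p6.
                × closes — contains both p6 and ~p6.
              branch 2.2.2.2 (add p5):
                ○ open, literals {p4=F, p5=T}.
2 branches closed, 7 open.
An open branch gives a satisfying assignment: p1=T.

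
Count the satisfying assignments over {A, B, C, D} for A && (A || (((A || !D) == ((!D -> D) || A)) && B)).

8

Initial set: {(A && (A || (((A || !D) == ((!D -> D) || A)) && B)))}.
(A && (A || (((A || !D) == ((!D -> D) || A)) && B))): α-rule — add A, (A || (((A || !D) == ((!D -> D) || A)) && B)).
(A || (((A || !D) == ((!D -> D) || A)) && B)): β-rule — branch into A  //  (((A || !D) == ((!D -> D) || A)) && B).
  branch 1 (add A):
    ○ open, literals {A=1}.
  branch 2 (add (((A || !D) == ((!D -> D) || A)) && B)):
    (((A || !D) == ((!D -> D) || A)) && B): α-rule — add ((A || !D) == ((!D -> D) || A)), B.
    ((A || !D) == ((!D -> D) || A)): β-rule — branch into (A || !D), ((!D -> D) || A)  //  !(A || !D), !((!D -> D) || A).
      branch 2.1 (add (A || !D), ((!D -> D) || A)):
        (A || !D): β-rule — branch into A  //  !D.
          branch 2.1.1 (add A):
            ((!D -> D) || A): β-rule — branch into (!D -> D)  //  A.
              branch 2.1.1.1 (add (!D -> D)):
                (!D -> D): β-rule — branch into !!D  //  D.
                  branch 2.1.1.1.1 (add !!D):
                    ○ open, literals {A=1, B=1, D=1}.
                  branch 2.1.1.1.2 (add D):
                    ○ open, literals {A=1, B=1, D=1}.
              branch 2.1.1.2 (add A):
                ○ open, literals {A=1, B=1}.
          branch 2.1.2 (add !D):
            ((!D -> D) || A): β-rule — branch into (!D -> D)  //  A.
              branch 2.1.2.1 (add (!D -> D)):
                (!D -> D): β-rule — branch into !!D  //  D.
                  branch 2.1.2.1.1 (add !!D):
                    × closes — contains both D and !D.
                  branch 2.1.2.1.2 (add D):
                    × closes — contains both D and !D.
              branch 2.1.2.2 (add A):
                ○ open, literals {A=1, B=1, D=0}.
      branch 2.2 (add !(A || !D), !((!D -> D) || A)):
        !(A || !D): α-rule — add !A, !!D.
        × closes — contains both A and !A.
3 branches closed, 5 open.
Each open branch fixes some atoms; the unmentioned ones are free. Counting distinct full assignments: branch {A=1} (B, C, D) contributes 8 new; branch {A=1, B=1, D=1} (C) contributes 0 new; branch {A=1, B=1, D=1} (C) contributes 0 new; branch {A=1, B=1} (C, D) contributes 0 new; branch {A=1, B=1, D=0} (C) contributes 0 new. Total: 8.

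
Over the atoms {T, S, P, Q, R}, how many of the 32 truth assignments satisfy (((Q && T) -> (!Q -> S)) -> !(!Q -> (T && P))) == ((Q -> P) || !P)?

Initial set: {((((Q && T) -> (!Q -> S)) -> !(!Q -> (T && P))) == ((Q -> P) || !P))}.
((((Q && T) -> (!Q -> S)) -> !(!Q -> (T && P))) == ((Q -> P) || !P)): β-rule — branch into (((Q && T) -> (!Q -> S)) -> !(!Q -> (T && P))), ((Q -> P) || !P)  //  !(((Q && T) -> (!Q -> S)) -> !(!Q -> (T && P))), !((Q -> P) || !P).
  branch 1 (add (((Q && T) -> (!Q -> S)) -> !(!Q -> (T && P))), ((Q -> P) || !P)):
    (((Q && T) -> (!Q -> S)) -> !(!Q -> (T && P))): β-rule — branch into !((Q && T) -> (!Q -> S))  //  !(!Q -> (T && P)).
      branch 1.1 (add !((Q && T) -> (!Q -> S))):
        !((Q && T) -> (!Q -> S)): α-rule — add (Q && T), !(!Q -> S).
        (Q && T): α-rule — add Q, T.
        !(!Q -> S): α-rule — add !Q, !S.
        × closes — contains both Q and !Q.
      branch 1.2 (add !(!Q -> (T && P))):
        !(!Q -> (T && P)): α-rule — add !Q, !(T && P).
        ((Q -> P) || !P): β-rule — branch into (Q -> P)  //  !P.
          branch 1.2.1 (add (Q -> P)):
            !(T && P): β-rule — branch into !T  //  !P.
              branch 1.2.1.1 (add !T):
                (Q -> P): β-rule — branch into !Q  //  P.
                  branch 1.2.1.1.1 (add !Q):
                    ○ open, literals {Q=F, T=F}.
                  branch 1.2.1.1.2 (add P):
                    ○ open, literals {P=T, Q=F, T=F}.
              branch 1.2.1.2 (add !P):
                (Q -> P): β-rule — branch into !Q  //  P.
                  branch 1.2.1.2.1 (add !Q):
                    ○ open, literals {P=F, Q=F}.
                  branch 1.2.1.2.2 (add P):
                    × closes — contains both P and !P.
          branch 1.2.2 (add !P):
            !(T && P): β-rule — branch into !T  //  !P.
              branch 1.2.2.1 (add !T):
                ○ open, literals {P=F, Q=F, T=F}.
              branch 1.2.2.2 (add !P):
                ○ open, literals {P=F, Q=F}.
  branch 2 (add !(((Q && T) -> (!Q -> S)) -> !(!Q -> (T && P))), !((Q -> P) || !P)):
    !(((Q && T) -> (!Q -> S)) -> !(!Q -> (T && P))): α-rule — add ((Q && T) -> (!Q -> S)), !!(!Q -> (T && P)).
    !((Q -> P) || !P): α-rule — add !(Q -> P), !!P.
    !(Q -> P): α-rule — add Q, !P.
    × closes — contains both P and !P.
3 branches closed, 5 open.
Each open branch fixes some atoms; the unmentioned ones are free. Counting distinct full assignments: branch {Q=F, T=F} (S, P, R) contributes 8 new; branch {P=T, Q=F, T=F} (S, R) contributes 0 new; branch {P=F, Q=F} (T, S, R) contributes 4 new; branch {P=F, Q=F, T=F} (S, R) contributes 0 new; branch {P=F, Q=F} (T, S, R) contributes 0 new. Total: 12.

12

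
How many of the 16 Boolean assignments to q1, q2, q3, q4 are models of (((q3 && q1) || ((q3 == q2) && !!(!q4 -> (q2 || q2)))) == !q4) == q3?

Initial set: {T ((((q3 && q1) || ((q3 == q2) && !!(!q4 -> (q2 || q2)))) == !q4) == q3)}.
T ((((q3 && q1) || ((q3 == q2) && !!(!q4 -> (q2 || q2)))) == !q4) == q3): β-rule — branch into T (((q3 && q1) || ((q3 == q2) && !!(!q4 -> (q2 || q2)))) == !q4), T q3  //  F (((q3 && q1) || ((q3 == q2) && !!(!q4 -> (q2 || q2)))) == !q4), F q3.
  branch 1 (add T (((q3 && q1) || ((q3 == q2) && !!(!q4 -> (q2 || q2)))) == !q4), T q3):
    T (((q3 && q1) || ((q3 == q2) && !!(!q4 -> (q2 || q2)))) == !q4): β-rule — branch into T ((q3 && q1) || ((q3 == q2) && !!(!q4 -> (q2 || q2)))), T !q4  //  F ((q3 && q1) || ((q3 == q2) && !!(!q4 -> (q2 || q2)))), F !q4.
      branch 1.1 (add T ((q3 && q1) || ((q3 == q2) && !!(!q4 -> (q2 || q2)))), T !q4):
        T ((q3 && q1) || ((q3 == q2) && !!(!q4 -> (q2 || q2)))): β-rule — branch into T (q3 && q1)  //  T ((q3 == q2) && !!(!q4 -> (q2 || q2))).
          branch 1.1.1 (add T (q3 && q1)):
            T (q3 && q1): α-rule — add T q3, T q1.
            ○ open, literals {q1=T, q3=T, q4=F}.
          branch 1.1.2 (add T ((q3 == q2) && !!(!q4 -> (q2 || q2)))):
            T ((q3 == q2) && !!(!q4 -> (q2 || q2))): α-rule — add T (q3 == q2), T !!(!q4 -> (q2 || q2)).
            T !!(!q4 -> (q2 || q2)): drop double negation, giving T (!q4 -> (q2 || q2)).
            T (q3 == q2): β-rule — branch into T q3, T q2  //  F q3, F q2.
              branch 1.1.2.1 (add T q3, T q2):
                T (!q4 -> (q2 || q2)): β-rule — branch into F !q4  //  T (q2 || q2).
                  branch 1.1.2.1.1 (add F !q4):
                    × closes — contains both q4 and !q4.
                  branch 1.1.2.1.2 (add T (q2 || q2)):
                    T (q2 || q2): β-rule — branch into T q2  //  T q2.
                      branch 1.1.2.1.2.1 (add T q2):
                        ○ open, literals {q2=T, q3=T, q4=F}.
                      branch 1.1.2.1.2.2 (add T q2):
                        ○ open, literals {q2=T, q3=T, q4=F}.
              branch 1.1.2.2 (add F q3, F q2):
                × closes — contains both q3 and !q3.
      branch 1.2 (add F ((q3 && q1) || ((q3 == q2) && !!(!q4 -> (q2 || q2)))), F !q4):
        F ((q3 && q1) || ((q3 == q2) && !!(!q4 -> (q2 || q2)))): α-rule — add F (q3 && q1), F ((q3 == q2) && !!(!q4 -> (q2 || q2))).
        F (q3 && q1): β-rule — branch into F q3  //  F q1.
          branch 1.2.1 (add F q3):
            × closes — contains both q3 and !q3.
          branch 1.2.2 (add F q1):
            F ((q3 == q2) && !!(!q4 -> (q2 || q2))): β-rule — branch into F (q3 == q2)  //  F !!(!q4 -> (q2 || q2)).
              branch 1.2.2.1 (add F (q3 == q2)):
                F (q3 == q2): β-rule — branch into T q3, F q2  //  F q3, T q2.
                  branch 1.2.2.1.1 (add T q3, F q2):
                    ○ open, literals {q1=F, q2=F, q3=T, q4=T}.
                  branch 1.2.2.1.2 (add F q3, T q2):
                    × closes — contains both q3 and !q3.
              branch 1.2.2.2 (add F !!(!q4 -> (q2 || q2))):
                F !!(!q4 -> (q2 || q2)): drop double negation, giving F (!q4 -> (q2 || q2)).
                F (!q4 -> (q2 || q2)): α-rule — add T !q4, F (q2 || q2).
                × closes — contains both q4 and !q4.
  branch 2 (add F (((q3 && q1) || ((q3 == q2) && !!(!q4 -> (q2 || q2)))) == !q4), F q3):
    F (((q3 && q1) || ((q3 == q2) && !!(!q4 -> (q2 || q2)))) == !q4): β-rule — branch into T ((q3 && q1) || ((q3 == q2) && !!(!q4 -> (q2 || q2)))), F !q4  //  F ((q3 && q1) || ((q3 == q2) && !!(!q4 -> (q2 || q2)))), T !q4.
      branch 2.1 (add T ((q3 && q1) || ((q3 == q2) && !!(!q4 -> (q2 || q2)))), F !q4):
        T ((q3 && q1) || ((q3 == q2) && !!(!q4 -> (q2 || q2)))): β-rule — branch into T (q3 && q1)  //  T ((q3 == q2) && !!(!q4 -> (q2 || q2))).
          branch 2.1.1 (add T (q3 && q1)):
            T (q3 && q1): α-rule — add T q3, T q1.
            × closes — contains both q3 and !q3.
          branch 2.1.2 (add T ((q3 == q2) && !!(!q4 -> (q2 || q2)))):
            T ((q3 == q2) && !!(!q4 -> (q2 || q2))): α-rule — add T (q3 == q2), T !!(!q4 -> (q2 || q2)).
            T !!(!q4 -> (q2 || q2)): drop double negation, giving T (!q4 -> (q2 || q2)).
            T (q3 == q2): β-rule — branch into T q3, T q2  //  F q3, F q2.
              branch 2.1.2.1 (add T q3, T q2):
                × closes — contains both q3 and !q3.
              branch 2.1.2.2 (add F q3, F q2):
                T (!q4 -> (q2 || q2)): β-rule — branch into F !q4  //  T (q2 || q2).
                  branch 2.1.2.2.1 (add F !q4):
                    ○ open, literals {q2=F, q3=F, q4=T}.
                  branch 2.1.2.2.2 (add T (q2 || q2)):
                    T (q2 || q2): β-rule — branch into T q2  //  T q2.
                      branch 2.1.2.2.2.1 (add T q2):
                        × closes — contains both q2 and !q2.
                      branch 2.1.2.2.2.2 (add T q2):
                        × closes — contains both q2 and !q2.
      branch 2.2 (add F ((q3 && q1) || ((q3 == q2) && !!(!q4 -> (q2 || q2)))), T !q4):
        F ((q3 && q1) || ((q3 == q2) && !!(!q4 -> (q2 || q2)))): α-rule — add F (q3 && q1), F ((q3 == q2) && !!(!q4 -> (q2 || q2))).
        F (q3 && q1): β-rule — branch into F q3  //  F q1.
          branch 2.2.1 (add F q3):
            F ((q3 == q2) && !!(!q4 -> (q2 || q2))): β-rule — branch into F (q3 == q2)  //  F !!(!q4 -> (q2 || q2)).
              branch 2.2.1.1 (add F (q3 == q2)):
                F (q3 == q2): β-rule — branch into T q3, F q2  //  F q3, T q2.
                  branch 2.2.1.1.1 (add T q3, F q2):
                    × closes — contains both q3 and !q3.
                  branch 2.2.1.1.2 (add F q3, T q2):
                    ○ open, literals {q2=T, q3=F, q4=F}.
              branch 2.2.1.2 (add F !!(!q4 -> (q2 || q2))):
                F !!(!q4 -> (q2 || q2)): drop double negation, giving F (!q4 -> (q2 || q2)).
                F (!q4 -> (q2 || q2)): α-rule — add T !q4, F (q2 || q2).
                F (q2 || q2): α-rule — add F q2, F q2.
                ○ open, literals {q2=F, q3=F, q4=F}.
          branch 2.2.2 (add F q1):
            F ((q3 == q2) && !!(!q4 -> (q2 || q2))): β-rule — branch into F (q3 == q2)  //  F !!(!q4 -> (q2 || q2)).
              branch 2.2.2.1 (add F (q3 == q2)):
                F (q3 == q2): β-rule — branch into T q3, F q2  //  F q3, T q2.
                  branch 2.2.2.1.1 (add T q3, F q2):
                    × closes — contains both q3 and !q3.
                  branch 2.2.2.1.2 (add F q3, T q2):
                    ○ open, literals {q1=F, q2=T, q3=F, q4=F}.
              branch 2.2.2.2 (add F !!(!q4 -> (q2 || q2))):
                F !!(!q4 -> (q2 || q2)): drop double negation, giving F (!q4 -> (q2 || q2)).
                F (!q4 -> (q2 || q2)): α-rule — add T !q4, F (q2 || q2).
                F (q2 || q2): α-rule — add F q2, F q2.
                ○ open, literals {q1=F, q2=F, q3=F, q4=F}.
11 branches closed, 9 open.
Each open branch fixes some atoms; the unmentioned ones are free. Counting distinct full assignments: branch {q1=T, q3=T, q4=F} (q2) contributes 2 new; branch {q2=T, q3=T, q4=F} (q1) contributes 1 new; branch {q2=T, q3=T, q4=F} (q1) contributes 0 new; branch {q1=F, q2=F, q3=T, q4=T} (none free) contributes 1 new; branch {q2=F, q3=F, q4=T} (q1) contributes 2 new; branch {q2=T, q3=F, q4=F} (q1) contributes 2 new; branch {q2=F, q3=F, q4=F} (q1) contributes 2 new; branch {q1=F, q2=T, q3=F, q4=F} (none free) contributes 0 new; branch {q1=F, q2=F, q3=F, q4=F} (none free) contributes 0 new. Total: 10.

10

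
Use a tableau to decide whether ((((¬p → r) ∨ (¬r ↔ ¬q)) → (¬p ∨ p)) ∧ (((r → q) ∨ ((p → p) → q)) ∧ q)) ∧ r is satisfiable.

Initial set: {(((((¬p → r) ∨ (¬r ↔ ¬q)) → (¬p ∨ p)) ∧ (((r → q) ∨ ((p → p) → q)) ∧ q)) ∧ r)}.
(((((¬p → r) ∨ (¬r ↔ ¬q)) → (¬p ∨ p)) ∧ (((r → q) ∨ ((p → p) → q)) ∧ q)) ∧ r): α-rule — add ((((¬p → r) ∨ (¬r ↔ ¬q)) → (¬p ∨ p)) ∧ (((r → q) ∨ ((p → p) → q)) ∧ q)), r.
((((¬p → r) ∨ (¬r ↔ ¬q)) → (¬p ∨ p)) ∧ (((r → q) ∨ ((p → p) → q)) ∧ q)): α-rule — add (((¬p → r) ∨ (¬r ↔ ¬q)) → (¬p ∨ p)), (((r → q) ∨ ((p → p) → q)) ∧ q).
(((r → q) ∨ ((p → p) → q)) ∧ q): α-rule — add ((r → q) ∨ ((p → p) → q)), q.
(((¬p → r) ∨ (¬r ↔ ¬q)) → (¬p ∨ p)): β-rule — branch into ¬((¬p → r) ∨ (¬r ↔ ¬q))  //  (¬p ∨ p).
  branch 1 (add ¬((¬p → r) ∨ (¬r ↔ ¬q))):
    ¬((¬p → r) ∨ (¬r ↔ ¬q)): α-rule — add ¬(¬p → r), ¬(¬r ↔ ¬q).
    ¬(¬p → r): α-rule — add ¬p, ¬r.
    × closes — contains both r and ¬r.
  branch 2 (add (¬p ∨ p)):
    ((r → q) ∨ ((p → p) → q)): β-rule — branch into (r → q)  //  ((p → p) → q).
      branch 2.1 (add (r → q)):
        (¬p ∨ p): β-rule — branch into ¬p  //  p.
          branch 2.1.1 (add ¬p):
            (r → q): β-rule — branch into ¬r  //  q.
              branch 2.1.1.1 (add ¬r):
                × closes — contains both r and ¬r.
              branch 2.1.1.2 (add q):
                ○ open, literals {p=false, q=true, r=true}.
          branch 2.1.2 (add p):
            (r → q): β-rule — branch into ¬r  //  q.
              branch 2.1.2.1 (add ¬r):
                × closes — contains both r and ¬r.
              branch 2.1.2.2 (add q):
                ○ open, literals {p=true, q=true, r=true}.
      branch 2.2 (add ((p → p) → q)):
        (¬p ∨ p): β-rule — branch into ¬p  //  p.
          branch 2.2.1 (add ¬p):
            ((p → p) → q): β-rule — branch into ¬(p → p)  //  q.
              branch 2.2.1.1 (add ¬(p → p)):
                ¬(p → p): α-rule — add p, ¬p.
                × closes — contains both p and ¬p.
              branch 2.2.1.2 (add q):
                ○ open, literals {p=false, q=true, r=true}.
          branch 2.2.2 (add p):
            ((p → p) → q): β-rule — branch into ¬(p → p)  //  q.
              branch 2.2.2.1 (add ¬(p → p)):
                ¬(p → p): α-rule — add p, ¬p.
                × closes — contains both p and ¬p.
              branch 2.2.2.2 (add q):
                ○ open, literals {p=true, q=true, r=true}.
5 branches closed, 4 open.
An open branch gives a satisfying assignment: p=false, q=true, r=true.

Satisfiable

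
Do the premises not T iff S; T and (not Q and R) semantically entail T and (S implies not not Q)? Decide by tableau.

Initial set: {(not T iff S); (T and (not Q and R)); not (T and (S implies not not Q))}.
(T and (not Q and R)): α-rule — add T, (not Q and R).
(not Q and R): α-rule — add not Q, R.
(not T iff S): β-rule — branch into not T, S  //  not not T, not S.
  branch 1 (add not T, S):
    × closes — contains both T and not T.
  branch 2 (add not not T, not S):
    not (T and (S implies not not Q)): β-rule — branch into not T  //  not (S implies not not Q).
      branch 2.1 (add not T):
        × closes — contains both T and not T.
      branch 2.2 (add not (S implies not not Q)):
        not (S implies not not Q): α-rule — add S, not not not Q.
        × closes — contains both S and not S.
All 3 branches close.
Every branch closed, so the premises entail the conclusion.

Yes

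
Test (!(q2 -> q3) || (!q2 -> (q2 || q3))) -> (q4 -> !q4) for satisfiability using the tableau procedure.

Satisfiable

Initial set: {((!(q2 -> q3) || (!q2 -> (q2 || q3))) -> (q4 -> !q4))}.
((!(q2 -> q3) || (!q2 -> (q2 || q3))) -> (q4 -> !q4)): β-rule — branch into !(!(q2 -> q3) || (!q2 -> (q2 || q3)))  //  (q4 -> !q4).
  branch 1 (add !(!(q2 -> q3) || (!q2 -> (q2 || q3)))):
    !(!(q2 -> q3) || (!q2 -> (q2 || q3))): α-rule — add !!(q2 -> q3), !(!q2 -> (q2 || q3)).
    !(!q2 -> (q2 || q3)): α-rule — add !q2, !(q2 || q3).
    !(q2 || q3): α-rule — add !q2, !q3.
    !!(q2 -> q3): β-rule — branch into !q2  //  q3.
      branch 1.1 (add !q2):
        ○ open, literals {q2=F, q3=F}.
      branch 1.2 (add q3):
        × closes — contains both q3 and !q3.
  branch 2 (add (q4 -> !q4)):
    (q4 -> !q4): β-rule — branch into !q4  //  !q4.
      branch 2.1 (add !q4):
        ○ open, literals {q4=F}.
      branch 2.2 (add !q4):
        ○ open, literals {q4=F}.
1 branch closed, 3 open.
An open branch gives a satisfying assignment: q2=F, q3=F.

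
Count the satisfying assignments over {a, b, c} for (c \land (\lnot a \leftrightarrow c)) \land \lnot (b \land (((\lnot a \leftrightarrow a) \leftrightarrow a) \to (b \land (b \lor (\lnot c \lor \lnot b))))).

1

Initial set: {((c \land (\lnot a \leftrightarrow c)) \land \lnot (b \land (((\lnot a \leftrightarrow a) \leftrightarrow a) \to (b \land (b \lor (\lnot c \lor \lnot b))))))}.
((c \land (\lnot a \leftrightarrow c)) \land \lnot (b \land (((\lnot a \leftrightarrow a) \leftrightarrow a) \to (b \land (b \lor (\lnot c \lor \lnot b)))))): α-rule — add (c \land (\lnot a \leftrightarrow c)), \lnot (b \land (((\lnot a \leftrightarrow a) \leftrightarrow a) \to (b \land (b \lor (\lnot c \lor \lnot b))))).
(c \land (\lnot a \leftrightarrow c)): α-rule — add c, (\lnot a \leftrightarrow c).
\lnot (b \land (((\lnot a \leftrightarrow a) \leftrightarrow a) \to (b \land (b \lor (\lnot c \lor \lnot b))))): β-rule — branch into \lnot b  //  \lnot (((\lnot a \leftrightarrow a) \leftrightarrow a) \to (b \land (b \lor (\lnot c \lor \lnot b)))).
  branch 1 (add \lnot b):
    (\lnot a \leftrightarrow c): β-rule — branch into \lnot a, c  //  \lnot \lnot a, \lnot c.
      branch 1.1 (add \lnot a, c):
        ○ open, literals {a=F, b=F, c=T}.
      branch 1.2 (add \lnot \lnot a, \lnot c):
        × closes — contains both c and \lnot c.
  branch 2 (add \lnot (((\lnot a \leftrightarrow a) \leftrightarrow a) \to (b \land (b \lor (\lnot c \lor \lnot b))))):
    \lnot (((\lnot a \leftrightarrow a) \leftrightarrow a) \to (b \land (b \lor (\lnot c \lor \lnot b)))): α-rule — add ((\lnot a \leftrightarrow a) \leftrightarrow a), \lnot (b \land (b \lor (\lnot c \lor \lnot b))).
    (\lnot a \leftrightarrow c): β-rule — branch into \lnot a, c  //  \lnot \lnot a, \lnot c.
      branch 2.1 (add \lnot a, c):
        ((\lnot a \leftrightarrow a) \leftrightarrow a): β-rule — branch into (\lnot a \leftrightarrow a), a  //  \lnot (\lnot a \leftrightarrow a), \lnot a.
          branch 2.1.1 (add (\lnot a \leftrightarrow a), a):
            × closes — contains both a and \lnot a.
          branch 2.1.2 (add \lnot (\lnot a \leftrightarrow a), \lnot a):
            \lnot (b \land (b \lor (\lnot c \lor \lnot b))): β-rule — branch into \lnot b  //  \lnot (b \lor (\lnot c \lor \lnot b)).
              branch 2.1.2.1 (add \lnot b):
                \lnot (\lnot a \leftrightarrow a): β-rule — branch into \lnot a, \lnot a  //  \lnot \lnot a, a.
                  branch 2.1.2.1.1 (add \lnot a, \lnot a):
                    ○ open, literals {a=F, b=F, c=T}.
                  branch 2.1.2.1.2 (add \lnot \lnot a, a):
                    × closes — contains both a and \lnot a.
              branch 2.1.2.2 (add \lnot (b \lor (\lnot c \lor \lnot b))):
                \lnot (b \lor (\lnot c \lor \lnot b)): α-rule — add \lnot b, \lnot (\lnot c \lor \lnot b).
                \lnot (\lnot c \lor \lnot b): α-rule — add \lnot \lnot c, \lnot \lnot b.
                × closes — contains both b and \lnot b.
      branch 2.2 (add \lnot \lnot a, \lnot c):
        × closes — contains both c and \lnot c.
5 branches closed, 2 open.
Each open branch fixes some atoms; the unmentioned ones are free. Counting distinct full assignments: branch {a=F, b=F, c=T} (none free) contributes 1 new; branch {a=F, b=F, c=T} (none free) contributes 0 new. Total: 1.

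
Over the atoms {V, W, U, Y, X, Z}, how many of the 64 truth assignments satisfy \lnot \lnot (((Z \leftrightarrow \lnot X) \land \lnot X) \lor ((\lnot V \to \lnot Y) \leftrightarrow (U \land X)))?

36

Initial set: {\lnot \lnot (((Z \leftrightarrow \lnot X) \land \lnot X) \lor ((\lnot V \to \lnot Y) \leftrightarrow (U \land X)))}.
\lnot \lnot (((Z \leftrightarrow \lnot X) \land \lnot X) \lor ((\lnot V \to \lnot Y) \leftrightarrow (U \land X))): drop double negation, giving (((Z \leftrightarrow \lnot X) \land \lnot X) \lor ((\lnot V \to \lnot Y) \leftrightarrow (U \land X))).
(((Z \leftrightarrow \lnot X) \land \lnot X) \lor ((\lnot V \to \lnot Y) \leftrightarrow (U \land X))): β-rule — branch into ((Z \leftrightarrow \lnot X) \land \lnot X)  //  ((\lnot V \to \lnot Y) \leftrightarrow (U \land X)).
  branch 1 (add ((Z \leftrightarrow \lnot X) \land \lnot X)):
    ((Z \leftrightarrow \lnot X) \land \lnot X): α-rule — add (Z \leftrightarrow \lnot X), \lnot X.
    (Z \leftrightarrow \lnot X): β-rule — branch into Z, \lnot X  //  \lnot Z, \lnot \lnot X.
      branch 1.1 (add Z, \lnot X):
        ○ open, literals {X=0, Z=1}.
      branch 1.2 (add \lnot Z, \lnot \lnot X):
        × closes — contains both X and \lnot X.
  branch 2 (add ((\lnot V \to \lnot Y) \leftrightarrow (U \land X))):
    ((\lnot V \to \lnot Y) \leftrightarrow (U \land X)): β-rule — branch into (\lnot V \to \lnot Y), (U \land X)  //  \lnot (\lnot V \to \lnot Y), \lnot (U \land X).
      branch 2.1 (add (\lnot V \to \lnot Y), (U \land X)):
        (U \land X): α-rule — add U, X.
        (\lnot V \to \lnot Y): β-rule — branch into \lnot \lnot V  //  \lnot Y.
          branch 2.1.1 (add \lnot \lnot V):
            ○ open, literals {U=1, V=1, X=1}.
          branch 2.1.2 (add \lnot Y):
            ○ open, literals {U=1, X=1, Y=0}.
      branch 2.2 (add \lnot (\lnot V \to \lnot Y), \lnot (U \land X)):
        \lnot (\lnot V \to \lnot Y): α-rule — add \lnot V, \lnot \lnot Y.
        \lnot (U \land X): β-rule — branch into \lnot U  //  \lnot X.
          branch 2.2.1 (add \lnot U):
            ○ open, literals {U=0, V=0, Y=1}.
          branch 2.2.2 (add \lnot X):
            ○ open, literals {V=0, X=0, Y=1}.
1 branch closed, 5 open.
Each open branch fixes some atoms; the unmentioned ones are free. Counting distinct full assignments: branch {X=0, Z=1} (V, W, U, Y) contributes 16 new; branch {U=1, V=1, X=1} (W, Y, Z) contributes 8 new; branch {U=1, X=1, Y=0} (V, W, Z) contributes 4 new; branch {U=0, V=0, Y=1} (W, X, Z) contributes 6 new; branch {V=0, X=0, Y=1} (W, U, Z) contributes 2 new. Total: 36.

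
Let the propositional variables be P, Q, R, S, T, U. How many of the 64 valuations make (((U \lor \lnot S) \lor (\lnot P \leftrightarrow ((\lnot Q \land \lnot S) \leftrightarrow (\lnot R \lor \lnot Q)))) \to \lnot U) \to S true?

Initial set: {T ((((U \lor \lnot S) \lor (\lnot P \leftrightarrow ((\lnot Q \land \lnot S) \leftrightarrow (\lnot R \lor \lnot Q)))) \to \lnot U) \to S)}.
T ((((U \lor \lnot S) \lor (\lnot P \leftrightarrow ((\lnot Q \land \lnot S) \leftrightarrow (\lnot R \lor \lnot Q)))) \to \lnot U) \to S): β-rule — branch into F (((U \lor \lnot S) \lor (\lnot P \leftrightarrow ((\lnot Q \land \lnot S) \leftrightarrow (\lnot R \lor \lnot Q)))) \to \lnot U)  //  T S.
  branch 1 (add F (((U \lor \lnot S) \lor (\lnot P \leftrightarrow ((\lnot Q \land \lnot S) \leftrightarrow (\lnot R \lor \lnot Q)))) \to \lnot U)):
    F (((U \lor \lnot S) \lor (\lnot P \leftrightarrow ((\lnot Q \land \lnot S) \leftrightarrow (\lnot R \lor \lnot Q)))) \to \lnot U): α-rule — add T ((U \lor \lnot S) \lor (\lnot P \leftrightarrow ((\lnot Q \land \lnot S) \leftrightarrow (\lnot R \lor \lnot Q)))), F \lnot U.
    T ((U \lor \lnot S) \lor (\lnot P \leftrightarrow ((\lnot Q \land \lnot S) \leftrightarrow (\lnot R \lor \lnot Q)))): β-rule — branch into T (U \lor \lnot S)  //  T (\lnot P \leftrightarrow ((\lnot Q \land \lnot S) \leftrightarrow (\lnot R \lor \lnot Q))).
      branch 1.1 (add T (U \lor \lnot S)):
        T (U \lor \lnot S): β-rule — branch into T U  //  T \lnot S.
          branch 1.1.1 (add T U):
            ○ open, literals {U=1}.
          branch 1.1.2 (add T \lnot S):
            ○ open, literals {S=0, U=1}.
      branch 1.2 (add T (\lnot P \leftrightarrow ((\lnot Q \land \lnot S) \leftrightarrow (\lnot R \lor \lnot Q)))):
        T (\lnot P \leftrightarrow ((\lnot Q \land \lnot S) \leftrightarrow (\lnot R \lor \lnot Q))): β-rule — branch into T \lnot P, T ((\lnot Q \land \lnot S) \leftrightarrow (\lnot R \lor \lnot Q))  //  F \lnot P, F ((\lnot Q \land \lnot S) \leftrightarrow (\lnot R \lor \lnot Q)).
          branch 1.2.1 (add T \lnot P, T ((\lnot Q \land \lnot S) \leftrightarrow (\lnot R \lor \lnot Q))):
            T ((\lnot Q \land \lnot S) \leftrightarrow (\lnot R \lor \lnot Q)): β-rule — branch into T (\lnot Q \land \lnot S), T (\lnot R \lor \lnot Q)  //  F (\lnot Q \land \lnot S), F (\lnot R \lor \lnot Q).
              branch 1.2.1.1 (add T (\lnot Q \land \lnot S), T (\lnot R \lor \lnot Q)):
                T (\lnot Q \land \lnot S): α-rule — add T \lnot Q, T \lnot S.
                T (\lnot R \lor \lnot Q): β-rule — branch into T \lnot R  //  T \lnot Q.
                  branch 1.2.1.1.1 (add T \lnot R):
                    ○ open, literals {P=0, Q=0, R=0, S=0, U=1}.
                  branch 1.2.1.1.2 (add T \lnot Q):
                    ○ open, literals {P=0, Q=0, S=0, U=1}.
              branch 1.2.1.2 (add F (\lnot Q \land \lnot S), F (\lnot R \lor \lnot Q)):
                F (\lnot R \lor \lnot Q): α-rule — add F \lnot R, F \lnot Q.
                F (\lnot Q \land \lnot S): β-rule — branch into F \lnot Q  //  F \lnot S.
                  branch 1.2.1.2.1 (add F \lnot Q):
                    ○ open, literals {P=0, Q=1, R=1, U=1}.
                  branch 1.2.1.2.2 (add F \lnot S):
                    ○ open, literals {P=0, Q=1, R=1, S=1, U=1}.
          branch 1.2.2 (add F \lnot P, F ((\lnot Q \land \lnot S) \leftrightarrow (\lnot R \lor \lnot Q))):
            F ((\lnot Q \land \lnot S) \leftrightarrow (\lnot R \lor \lnot Q)): β-rule — branch into T (\lnot Q \land \lnot S), F (\lnot R \lor \lnot Q)  //  F (\lnot Q \land \lnot S), T (\lnot R \lor \lnot Q).
              branch 1.2.2.1 (add T (\lnot Q \land \lnot S), F (\lnot R \lor \lnot Q)):
                T (\lnot Q \land \lnot S): α-rule — add T \lnot Q, T \lnot S.
                F (\lnot R \lor \lnot Q): α-rule — add F \lnot R, F \lnot Q.
                × closes — contains both Q and \lnot Q.
              branch 1.2.2.2 (add F (\lnot Q \land \lnot S), T (\lnot R \lor \lnot Q)):
                F (\lnot Q \land \lnot S): β-rule — branch into F \lnot Q  //  F \lnot S.
                  branch 1.2.2.2.1 (add F \lnot Q):
                    T (\lnot R \lor \lnot Q): β-rule — branch into T \lnot R  //  T \lnot Q.
                      branch 1.2.2.2.1.1 (add T \lnot R):
                        ○ open, literals {P=1, Q=1, R=0, U=1}.
                      branch 1.2.2.2.1.2 (add T \lnot Q):
                        × closes — contains both Q and \lnot Q.
                  branch 1.2.2.2.2 (add F \lnot S):
                    T (\lnot R \lor \lnot Q): β-rule — branch into T \lnot R  //  T \lnot Q.
                      branch 1.2.2.2.2.1 (add T \lnot R):
                        ○ open, literals {P=1, R=0, S=1, U=1}.
                      branch 1.2.2.2.2.2 (add T \lnot Q):
                        ○ open, literals {P=1, Q=0, S=1, U=1}.
  branch 2 (add T S):
    ○ open, literals {S=1}.
2 branches closed, 10 open.
Each open branch fixes some atoms; the unmentioned ones are free. Counting distinct full assignments: branch {U=1} (P, Q, R, S, T) contributes 32 new; branch {S=0, U=1} (P, Q, R, T) contributes 0 new; branch {P=0, Q=0, R=0, S=0, U=1} (T) contributes 0 new; branch {P=0, Q=0, S=0, U=1} (R, T) contributes 0 new; branch {P=0, Q=1, R=1, U=1} (S, T) contributes 0 new; branch {P=0, Q=1, R=1, S=1, U=1} (T) contributes 0 new; branch {P=1, Q=1, R=0, U=1} (S, T) contributes 0 new; branch {P=1, R=0, S=1, U=1} (Q, T) contributes 0 new; branch {P=1, Q=0, S=1, U=1} (R, T) contributes 0 new; branch {S=1} (P, Q, R, T, U) contributes 16 new. Total: 48.

48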